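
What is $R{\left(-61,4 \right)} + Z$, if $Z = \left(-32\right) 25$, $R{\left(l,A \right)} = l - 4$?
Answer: $-865$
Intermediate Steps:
$R{\left(l,A \right)} = -4 + l$
$Z = -800$
$R{\left(-61,4 \right)} + Z = \left(-4 - 61\right) - 800 = -65 - 800 = -865$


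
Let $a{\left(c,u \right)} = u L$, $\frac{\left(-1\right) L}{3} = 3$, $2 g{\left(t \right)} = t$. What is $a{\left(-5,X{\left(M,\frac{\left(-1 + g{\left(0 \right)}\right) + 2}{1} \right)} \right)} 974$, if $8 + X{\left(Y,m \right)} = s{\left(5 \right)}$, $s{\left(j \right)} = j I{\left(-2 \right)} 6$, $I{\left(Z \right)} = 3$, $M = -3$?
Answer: $-718812$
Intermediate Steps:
$g{\left(t \right)} = \frac{t}{2}$
$L = -9$ ($L = \left(-3\right) 3 = -9$)
$s{\left(j \right)} = 18 j$ ($s{\left(j \right)} = j 3 \cdot 6 = 3 j 6 = 18 j$)
$X{\left(Y,m \right)} = 82$ ($X{\left(Y,m \right)} = -8 + 18 \cdot 5 = -8 + 90 = 82$)
$a{\left(c,u \right)} = - 9 u$ ($a{\left(c,u \right)} = u \left(-9\right) = - 9 u$)
$a{\left(-5,X{\left(M,\frac{\left(-1 + g{\left(0 \right)}\right) + 2}{1} \right)} \right)} 974 = \left(-9\right) 82 \cdot 974 = \left(-738\right) 974 = -718812$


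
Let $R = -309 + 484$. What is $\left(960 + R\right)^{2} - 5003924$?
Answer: $-3715699$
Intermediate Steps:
$R = 175$
$\left(960 + R\right)^{2} - 5003924 = \left(960 + 175\right)^{2} - 5003924 = 1135^{2} - 5003924 = 1288225 - 5003924 = -3715699$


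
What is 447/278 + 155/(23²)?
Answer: 279553/147062 ≈ 1.9009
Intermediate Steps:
447/278 + 155/(23²) = 447*(1/278) + 155/529 = 447/278 + 155*(1/529) = 447/278 + 155/529 = 279553/147062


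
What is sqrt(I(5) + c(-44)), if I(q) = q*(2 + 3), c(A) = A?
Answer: I*sqrt(19) ≈ 4.3589*I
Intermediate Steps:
I(q) = 5*q (I(q) = q*5 = 5*q)
sqrt(I(5) + c(-44)) = sqrt(5*5 - 44) = sqrt(25 - 44) = sqrt(-19) = I*sqrt(19)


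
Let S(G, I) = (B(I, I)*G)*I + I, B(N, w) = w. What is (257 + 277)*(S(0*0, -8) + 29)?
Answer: 11214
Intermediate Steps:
S(G, I) = I + G*I² (S(G, I) = (I*G)*I + I = (G*I)*I + I = G*I² + I = I + G*I²)
(257 + 277)*(S(0*0, -8) + 29) = (257 + 277)*(-8*(1 + (0*0)*(-8)) + 29) = 534*(-8*(1 + 0*(-8)) + 29) = 534*(-8*(1 + 0) + 29) = 534*(-8*1 + 29) = 534*(-8 + 29) = 534*21 = 11214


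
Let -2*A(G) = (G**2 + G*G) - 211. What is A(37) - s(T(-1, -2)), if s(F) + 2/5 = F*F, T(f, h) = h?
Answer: -12671/10 ≈ -1267.1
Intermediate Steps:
s(F) = -2/5 + F**2 (s(F) = -2/5 + F*F = -2/5 + F**2)
A(G) = 211/2 - G**2 (A(G) = -((G**2 + G*G) - 211)/2 = -((G**2 + G**2) - 211)/2 = -(2*G**2 - 211)/2 = -(-211 + 2*G**2)/2 = 211/2 - G**2)
A(37) - s(T(-1, -2)) = (211/2 - 1*37**2) - (-2/5 + (-2)**2) = (211/2 - 1*1369) - (-2/5 + 4) = (211/2 - 1369) - 1*18/5 = -2527/2 - 18/5 = -12671/10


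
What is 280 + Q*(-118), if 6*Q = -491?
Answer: 29809/3 ≈ 9936.3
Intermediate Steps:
Q = -491/6 (Q = (⅙)*(-491) = -491/6 ≈ -81.833)
280 + Q*(-118) = 280 - 491/6*(-118) = 280 + 28969/3 = 29809/3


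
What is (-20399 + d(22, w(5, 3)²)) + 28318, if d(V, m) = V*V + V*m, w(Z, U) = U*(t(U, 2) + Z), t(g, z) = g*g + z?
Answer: 59091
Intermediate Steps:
t(g, z) = z + g² (t(g, z) = g² + z = z + g²)
w(Z, U) = U*(2 + Z + U²) (w(Z, U) = U*((2 + U²) + Z) = U*(2 + Z + U²))
d(V, m) = V² + V*m
(-20399 + d(22, w(5, 3)²)) + 28318 = (-20399 + 22*(22 + (3*(2 + 5 + 3²))²)) + 28318 = (-20399 + 22*(22 + (3*(2 + 5 + 9))²)) + 28318 = (-20399 + 22*(22 + (3*16)²)) + 28318 = (-20399 + 22*(22 + 48²)) + 28318 = (-20399 + 22*(22 + 2304)) + 28318 = (-20399 + 22*2326) + 28318 = (-20399 + 51172) + 28318 = 30773 + 28318 = 59091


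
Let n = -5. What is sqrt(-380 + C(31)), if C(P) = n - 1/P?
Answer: 4*I*sqrt(23126)/31 ≈ 19.622*I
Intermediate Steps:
C(P) = -5 - 1/P
sqrt(-380 + C(31)) = sqrt(-380 + (-5 - 1/31)) = sqrt(-380 - 156/31) = sqrt(-11936/31) = 4*I*sqrt(23126)/31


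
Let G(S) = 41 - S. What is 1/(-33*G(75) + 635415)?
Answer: 1/636537 ≈ 1.5710e-6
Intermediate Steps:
1/(-33*G(75) + 635415) = 1/(-33*(41 - 1*75) + 635415) = 1/(-33*(41 - 75) + 635415) = 1/(-33*(-34) + 635415) = 1/(1122 + 635415) = 1/636537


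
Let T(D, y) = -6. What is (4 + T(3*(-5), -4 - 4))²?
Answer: 4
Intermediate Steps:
(4 + T(3*(-5), -4 - 4))² = (4 - 6)² = (-2)² = 4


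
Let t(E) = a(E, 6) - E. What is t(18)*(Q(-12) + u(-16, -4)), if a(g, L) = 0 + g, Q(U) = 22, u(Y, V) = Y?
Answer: 0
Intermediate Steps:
a(g, L) = g
t(E) = 0 (t(E) = E - E = 0)
t(18)*(Q(-12) + u(-16, -4)) = 0*(22 - 16) = 0*6 = 0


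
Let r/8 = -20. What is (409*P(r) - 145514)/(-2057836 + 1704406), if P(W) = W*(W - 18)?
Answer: -821629/25245 ≈ -32.546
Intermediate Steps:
r = -160 (r = 8*(-20) = -160)
P(W) = W*(-18 + W)
(409*P(r) - 145514)/(-2057836 + 1704406) = (409*(-160*(-18 - 160)) - 145514)/(-2057836 + 1704406) = (409*(-160*(-178)) - 145514)/(-353430) = (409*28480 - 145514)*(-1/353430) = (11648320 - 145514)*(-1/353430) = 11502806*(-1/353430) = -821629/25245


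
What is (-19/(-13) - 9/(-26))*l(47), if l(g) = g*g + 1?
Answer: 3995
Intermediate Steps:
l(g) = 1 + g² (l(g) = g² + 1 = 1 + g²)
(-19/(-13) - 9/(-26))*l(47) = (-19/(-13) - 9/(-26))*(1 + 47²) = (-19*(-1/13) - 9*(-1/26))*(1 + 2209) = (19/13 + 9/26)*2210 = (47/26)*2210 = 3995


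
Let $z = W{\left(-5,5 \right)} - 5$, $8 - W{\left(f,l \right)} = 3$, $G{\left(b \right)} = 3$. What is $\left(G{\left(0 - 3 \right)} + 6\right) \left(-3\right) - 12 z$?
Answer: $-27$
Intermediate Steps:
$W{\left(f,l \right)} = 5$ ($W{\left(f,l \right)} = 8 - 3 = 5$)
$z = 0$ ($z = 5 - 5 = 0$)
$\left(G{\left(0 - 3 \right)} + 6\right) \left(-3\right) - 12 z = \left(3 + 6\right) \left(-3\right) - 0 = 9 \left(-3\right) + 0 = -27 + 0 = -27$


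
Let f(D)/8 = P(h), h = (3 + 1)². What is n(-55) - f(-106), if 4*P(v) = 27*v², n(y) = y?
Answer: -13879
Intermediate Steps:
h = 16 (h = 4² = 16)
P(v) = 27*v²/4 (P(v) = (27*v²)/4 = 27*v²/4)
f(D) = 13824 (f(D) = 8*((27/4)*16²) = 8*((27/4)*256) = 8*1728 = 13824)
n(-55) - f(-106) = -55 - 1*13824 = -55 - 13824 = -13879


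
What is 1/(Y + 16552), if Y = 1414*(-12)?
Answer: -1/416 ≈ -0.0024038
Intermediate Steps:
Y = -16968
1/(Y + 16552) = 1/(-16968 + 16552) = 1/(-416) = -1/416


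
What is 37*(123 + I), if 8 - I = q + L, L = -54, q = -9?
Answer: 7178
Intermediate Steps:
I = 71 (I = 8 - (-9 - 54) = 8 - 1*(-63) = 8 + 63 = 71)
37*(123 + I) = 37*(123 + 71) = 37*194 = 7178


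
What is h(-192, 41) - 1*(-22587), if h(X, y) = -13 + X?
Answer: 22382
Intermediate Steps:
h(-192, 41) - 1*(-22587) = (-13 - 192) - 1*(-22587) = -205 + 22587 = 22382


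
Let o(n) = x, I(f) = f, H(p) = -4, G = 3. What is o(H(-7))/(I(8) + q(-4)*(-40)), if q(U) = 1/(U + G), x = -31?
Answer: -31/48 ≈ -0.64583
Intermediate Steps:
q(U) = 1/(3 + U) (q(U) = 1/(U + 3) = 1/(3 + U))
o(n) = -31
o(H(-7))/(I(8) + q(-4)*(-40)) = -31/(8 - 40/(3 - 4)) = -31/(8 - 40/(-1)) = -31/(8 - 1*(-40)) = -31/(8 + 40) = -31/48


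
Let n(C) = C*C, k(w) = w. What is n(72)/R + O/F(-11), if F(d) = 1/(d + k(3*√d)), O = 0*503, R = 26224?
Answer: 324/1639 ≈ 0.19768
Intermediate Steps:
O = 0
n(C) = C²
F(d) = 1/(d + 3*√d)
n(72)/R + O/F(-11) = 72²/26224 + 0/(1/(-11 + 3*√(-11))) = 5184*(1/26224) + 0/(1/(-11 + 3*(I*√11))) = 324/1639 + 0/(1/(-11 + 3*I*√11)) = 324/1639 + 0*(-11 + 3*I*√11) = 324/1639 + 0 = 324/1639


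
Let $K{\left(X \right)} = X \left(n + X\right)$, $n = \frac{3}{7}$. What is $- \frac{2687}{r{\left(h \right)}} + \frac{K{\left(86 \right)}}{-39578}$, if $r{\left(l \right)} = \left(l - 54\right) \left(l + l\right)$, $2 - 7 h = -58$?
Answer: $\frac{1567783759}{480548880} \approx 3.2625$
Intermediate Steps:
$h = \frac{60}{7}$ ($h = \frac{2}{7} - - \frac{58}{7} = \frac{2}{7} + \frac{58}{7} = \frac{60}{7} \approx 8.5714$)
$n = \frac{3}{7}$ ($n = 3 \cdot \frac{1}{7} = \frac{3}{7} \approx 0.42857$)
$K{\left(X \right)} = X \left(\frac{3}{7} + X\right)$
$r{\left(l \right)} = 2 l \left(-54 + l\right)$ ($r{\left(l \right)} = \left(-54 + l\right) 2 l = 2 l \left(-54 + l\right)$)
$- \frac{2687}{r{\left(h \right)}} + \frac{K{\left(86 \right)}}{-39578} = - \frac{2687}{2 \cdot \frac{60}{7} \left(-54 + \frac{60}{7}\right)} + \frac{\frac{1}{7} \cdot 86 \left(3 + 7 \cdot 86\right)}{-39578} = - \frac{2687}{2 \cdot \frac{60}{7} \left(- \frac{318}{7}\right)} + \frac{1}{7} \cdot 86 \left(3 + 602\right) \left(- \frac{1}{39578}\right) = - \frac{2687}{- \frac{38160}{49}} + \frac{1}{7} \cdot 86 \cdot 605 \left(- \frac{1}{39578}\right) = \left(-2687\right) \left(- \frac{49}{38160}\right) + \frac{52030}{7} \left(- \frac{1}{39578}\right) = \frac{131663}{38160} - \frac{2365}{12593} = \frac{1567783759}{480548880}$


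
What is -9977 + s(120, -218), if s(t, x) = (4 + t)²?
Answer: 5399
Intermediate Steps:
-9977 + s(120, -218) = -9977 + (4 + 120)² = -9977 + 124² = -9977 + 15376 = 5399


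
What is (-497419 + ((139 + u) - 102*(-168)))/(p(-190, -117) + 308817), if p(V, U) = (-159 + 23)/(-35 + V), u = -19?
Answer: -108036675/69483961 ≈ -1.5548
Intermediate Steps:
p(V, U) = -136/(-35 + V)
(-497419 + ((139 + u) - 102*(-168)))/(p(-190, -117) + 308817) = (-497419 + ((139 - 19) - 102*(-168)))/(-136/(-35 - 190) + 308817) = (-497419 + (120 + 17136))/(-136/(-225) + 308817) = (-497419 + 17256)/(-136*(-1/225) + 308817) = -480163/(136/225 + 308817) = -480163/69483961/225 = -480163*225/69483961 = -108036675/69483961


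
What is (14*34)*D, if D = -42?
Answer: -19992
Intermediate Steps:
(14*34)*D = (14*34)*(-42) = 476*(-42) = -19992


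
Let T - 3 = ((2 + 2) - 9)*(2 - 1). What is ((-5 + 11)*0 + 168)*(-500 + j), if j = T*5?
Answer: -85680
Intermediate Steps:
T = -2 (T = 3 + ((2 + 2) - 9)*(2 - 1) = 3 + (4 - 9)*1 = 3 - 5*1 = 3 - 5 = -2)
j = -10 (j = -2*5 = -10)
((-5 + 11)*0 + 168)*(-500 + j) = ((-5 + 11)*0 + 168)*(-500 - 10) = (6*0 + 168)*(-510) = (0 + 168)*(-510) = 168*(-510) = -85680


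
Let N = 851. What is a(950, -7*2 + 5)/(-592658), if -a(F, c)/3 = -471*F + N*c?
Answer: -1365327/592658 ≈ -2.3037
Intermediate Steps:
a(F, c) = -2553*c + 1413*F (a(F, c) = -3*(-471*F + 851*c) = -2553*c + 1413*F)
a(950, -7*2 + 5)/(-592658) = (-2553*(-7*2 + 5) + 1413*950)/(-592658) = (-2553*(-14 + 5) + 1342350)*(-1/592658) = (-2553*(-9) + 1342350)*(-1/592658) = (22977 + 1342350)*(-1/592658) = 1365327*(-1/592658) = -1365327/592658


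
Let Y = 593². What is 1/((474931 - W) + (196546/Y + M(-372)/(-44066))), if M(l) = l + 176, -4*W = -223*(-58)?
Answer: 15495764834/7409533373886433 ≈ 2.0913e-6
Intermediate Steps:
W = -6467/2 (W = -(-223)*(-58)/4 = -¼*12934 = -6467/2 ≈ -3233.5)
Y = 351649
M(l) = 176 + l
1/((474931 - W) + (196546/Y + M(-372)/(-44066))) = 1/((474931 - 1*(-6467/2)) + (196546/351649 + (176 - 372)/(-44066))) = 1/((474931 + 6467/2) + (196546*(1/351649) - 196*(-1/44066))) = 1/(956329/2 + (196546/351649 + 98/22033)) = 1/(956329/2 + 4364959620/7747882417) = 1/(7409533373886433/15495764834) = 15495764834/7409533373886433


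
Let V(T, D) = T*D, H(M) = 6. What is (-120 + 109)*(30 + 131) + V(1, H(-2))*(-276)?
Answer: -3427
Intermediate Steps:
V(T, D) = D*T
(-120 + 109)*(30 + 131) + V(1, H(-2))*(-276) = (-120 + 109)*(30 + 131) + (6*1)*(-276) = -11*161 + 6*(-276) = -1771 - 1656 = -3427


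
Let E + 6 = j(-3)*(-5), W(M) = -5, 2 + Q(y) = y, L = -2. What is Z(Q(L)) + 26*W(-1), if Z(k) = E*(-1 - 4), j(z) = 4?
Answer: 0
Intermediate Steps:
Q(y) = -2 + y
E = -26 (E = -6 + 4*(-5) = -6 - 20 = -26)
Z(k) = 130 (Z(k) = -26*(-1 - 4) = -26*(-5) = 130)
Z(Q(L)) + 26*W(-1) = 130 + 26*(-5) = 130 - 130 = 0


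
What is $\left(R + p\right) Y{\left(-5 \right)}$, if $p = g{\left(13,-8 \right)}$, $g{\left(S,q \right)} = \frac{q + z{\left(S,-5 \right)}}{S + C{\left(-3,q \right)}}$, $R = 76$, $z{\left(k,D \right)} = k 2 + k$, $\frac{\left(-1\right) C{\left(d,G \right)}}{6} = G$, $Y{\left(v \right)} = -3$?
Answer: $- \frac{14001}{61} \approx -229.52$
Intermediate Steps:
$C{\left(d,G \right)} = - 6 G$
$z{\left(k,D \right)} = 3 k$ ($z{\left(k,D \right)} = 2 k + k = 3 k$)
$g{\left(S,q \right)} = \frac{q + 3 S}{S - 6 q}$
$p = \frac{31}{61}$ ($p = \frac{-8 + 3 \cdot 13}{13 - -48} = \frac{-8 + 39}{13 + 48} = \frac{1}{61} \cdot 31 = \frac{31}{61} \approx 0.5082$)
$\left(R + p\right) Y{\left(-5 \right)} = \left(76 + \frac{31}{61}\right) \left(-3\right) = \frac{4667}{61} \left(-3\right) = - \frac{14001}{61}$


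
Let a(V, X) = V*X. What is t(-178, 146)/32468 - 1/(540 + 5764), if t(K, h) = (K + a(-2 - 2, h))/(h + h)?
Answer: -892769/3735378464 ≈ -0.00023900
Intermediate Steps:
t(K, h) = (K - 4*h)/(2*h) (t(K, h) = (K + (-2 - 2)*h)/(h + h) = (K - 4*h)/((2*h)) = (K - 4*h)*(1/(2*h)) = (K - 4*h)/(2*h))
t(-178, 146)/32468 - 1/(540 + 5764) = (-2 + (½)*(-178)/146)/32468 - 1/(540 + 5764) = (-2 + (½)*(-178)*(1/146))*(1/32468) - 1/6304 = (-2 - 89/146)*(1/32468) - 1*1/6304 = -381/146*1/32468 - 1/6304 = -381/4740328 - 1/6304 = -892769/3735378464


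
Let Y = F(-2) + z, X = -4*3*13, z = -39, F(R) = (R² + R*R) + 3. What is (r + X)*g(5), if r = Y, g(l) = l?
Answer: -920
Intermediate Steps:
F(R) = 3 + 2*R² (F(R) = (R² + R²) + 3 = 2*R² + 3 = 3 + 2*R²)
X = -156 (X = -12*13 = -156)
Y = -28 (Y = (3 + 2*(-2)²) - 39 = (3 + 2*4) - 39 = (3 + 8) - 39 = 11 - 39 = -28)
r = -28
(r + X)*g(5) = (-28 - 156)*5 = -184*5 = -920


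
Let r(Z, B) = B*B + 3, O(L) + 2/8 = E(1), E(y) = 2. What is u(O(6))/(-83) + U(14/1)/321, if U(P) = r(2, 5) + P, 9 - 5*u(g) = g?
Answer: 20137/177620 ≈ 0.11337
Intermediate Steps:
O(L) = 7/4 (O(L) = -¼ + 2 = 7/4)
r(Z, B) = 3 + B² (r(Z, B) = B² + 3 = 3 + B²)
u(g) = 9/5 - g/5
U(P) = 28 + P (U(P) = (3 + 5²) + P = (3 + 25) + P = 28 + P)
u(O(6))/(-83) + U(14/1)/321 = (9/5 - ⅕*7/4)/(-83) + (28 + 14/1)/321 = (9/5 - 7/20)*(-1/83) + (28 + 14*1)*(1/321) = (29/20)*(-1/83) + (28 + 14)*(1/321) = -29/1660 + 42*(1/321) = -29/1660 + 14/107 = 20137/177620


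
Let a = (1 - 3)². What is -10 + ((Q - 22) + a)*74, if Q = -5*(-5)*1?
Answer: 508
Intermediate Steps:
a = 4 (a = (-2)² = 4)
Q = 25 (Q = 25*1 = 25)
-10 + ((Q - 22) + a)*74 = -10 + ((25 - 22) + 4)*74 = -10 + (3 + 4)*74 = -10 + 7*74 = -10 + 518 = 508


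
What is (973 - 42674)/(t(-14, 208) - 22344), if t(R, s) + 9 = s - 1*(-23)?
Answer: 41701/22122 ≈ 1.8850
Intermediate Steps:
t(R, s) = 14 + s (t(R, s) = -9 + (s - 1*(-23)) = -9 + (s + 23) = -9 + (23 + s) = 14 + s)
(973 - 42674)/(t(-14, 208) - 22344) = (973 - 42674)/((14 + 208) - 22344) = -41701/(222 - 22344) = -41701/(-22122) = -41701*(-1/22122) = 41701/22122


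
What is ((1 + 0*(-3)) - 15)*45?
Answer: -630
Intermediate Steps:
((1 + 0*(-3)) - 15)*45 = ((1 + 0) - 15)*45 = (1 - 15)*45 = -14*45 = -630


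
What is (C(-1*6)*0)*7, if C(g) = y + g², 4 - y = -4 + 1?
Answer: 0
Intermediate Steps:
y = 7 (y = 4 - (-4 + 1) = 4 - 1*(-3) = 4 + 3 = 7)
C(g) = 7 + g²
(C(-1*6)*0)*7 = ((7 + (-1*6)²)*0)*7 = ((7 + (-6)²)*0)*7 = ((7 + 36)*0)*7 = (43*0)*7 = 0*7 = 0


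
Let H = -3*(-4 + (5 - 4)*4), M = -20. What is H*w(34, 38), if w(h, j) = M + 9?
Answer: 0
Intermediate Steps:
w(h, j) = -11 (w(h, j) = -20 + 9 = -11)
H = 0 (H = -3*(-4 + 1*4) = -3*(-4 + 4) = -3*0 = 0)
H*w(34, 38) = 0*(-11) = 0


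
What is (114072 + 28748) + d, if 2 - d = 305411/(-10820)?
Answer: 1545639451/10820 ≈ 1.4285e+5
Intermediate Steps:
d = 327051/10820 (d = 2 - 305411/(-10820) = 2 - 305411*(-1)/10820 = 2 - 1*(-305411/10820) = 2 + 305411/10820 = 327051/10820 ≈ 30.227)
(114072 + 28748) + d = (114072 + 28748) + 327051/10820 = 142820 + 327051/10820 = 1545639451/10820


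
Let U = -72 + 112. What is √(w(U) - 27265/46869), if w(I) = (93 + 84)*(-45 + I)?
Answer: I*√1945360180770/46869 ≈ 29.759*I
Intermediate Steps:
U = 40
w(I) = -7965 + 177*I (w(I) = 177*(-45 + I) = -7965 + 177*I)
√(w(U) - 27265/46869) = √((-7965 + 177*40) - 27265/46869) = √((-7965 + 7080) - 27265*1/46869) = √(-885 - 27265/46869) = √(-41506330/46869) = I*√1945360180770/46869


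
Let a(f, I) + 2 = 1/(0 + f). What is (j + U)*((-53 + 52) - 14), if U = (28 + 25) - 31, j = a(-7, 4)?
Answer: -2085/7 ≈ -297.86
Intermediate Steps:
a(f, I) = -2 + 1/f (a(f, I) = -2 + 1/(0 + f) = -2 + 1/f)
j = -15/7 (j = -2 + 1/(-7) = -2 - ⅐ = -15/7 ≈ -2.1429)
U = 22 (U = 53 - 31 = 22)
(j + U)*((-53 + 52) - 14) = (-15/7 + 22)*((-53 + 52) - 14) = 139*(-1 - 14)/7 = (139/7)*(-15) = -2085/7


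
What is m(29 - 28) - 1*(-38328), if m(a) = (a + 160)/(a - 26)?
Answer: 958039/25 ≈ 38322.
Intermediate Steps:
m(a) = (160 + a)/(-26 + a)
m(29 - 28) - 1*(-38328) = (160 + (29 - 28))/(-26 + (29 - 28)) - 1*(-38328) = (160 + 1)/(-26 + 1) + 38328 = 161/(-25) + 38328 = -1/25*161 + 38328 = -161/25 + 38328 = 958039/25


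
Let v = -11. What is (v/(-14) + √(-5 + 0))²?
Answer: -859/196 + 11*I*√5/7 ≈ -4.3827 + 3.5138*I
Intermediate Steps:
(v/(-14) + √(-5 + 0))² = (-11/(-14) + √(-5 + 0))² = (-11*(-1/14) + √(-5))² = (11/14 + I*√5)²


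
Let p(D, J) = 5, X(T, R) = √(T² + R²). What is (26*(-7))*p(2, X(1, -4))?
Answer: -910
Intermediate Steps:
X(T, R) = √(R² + T²)
(26*(-7))*p(2, X(1, -4)) = (26*(-7))*5 = -182*5 = -910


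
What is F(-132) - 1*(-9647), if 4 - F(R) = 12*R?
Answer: 11235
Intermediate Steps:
F(R) = 4 - 12*R
F(-132) - 1*(-9647) = (4 - 12*(-132)) - 1*(-9647) = (4 + 1584) + 9647 = 1588 + 9647 = 11235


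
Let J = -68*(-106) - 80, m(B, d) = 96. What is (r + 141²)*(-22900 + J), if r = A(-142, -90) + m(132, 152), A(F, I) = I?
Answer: -313657764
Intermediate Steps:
r = 6 (r = -90 + 96 = 6)
J = 7128 (J = 7208 - 80 = 7128)
(r + 141²)*(-22900 + J) = (6 + 141²)*(-22900 + 7128) = (6 + 19881)*(-15772) = 19887*(-15772) = -313657764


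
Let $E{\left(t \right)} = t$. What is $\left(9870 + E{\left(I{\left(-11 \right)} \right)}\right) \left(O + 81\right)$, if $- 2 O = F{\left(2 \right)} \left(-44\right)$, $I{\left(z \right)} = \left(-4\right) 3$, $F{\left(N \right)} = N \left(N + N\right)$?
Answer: $2533506$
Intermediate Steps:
$F{\left(N \right)} = 2 N^{2}$ ($F{\left(N \right)} = N 2 N = 2 N^{2}$)
$I{\left(z \right)} = -12$
$O = 176$ ($O = - \frac{2 \cdot 2^{2} \left(-44\right)}{2} = - \frac{2 \cdot 4 \left(-44\right)}{2} = - \frac{8 \left(-44\right)}{2} = \left(- \frac{1}{2}\right) \left(-352\right) = 176$)
$\left(9870 + E{\left(I{\left(-11 \right)} \right)}\right) \left(O + 81\right) = \left(9870 - 12\right) \left(176 + 81\right) = 9858 \cdot 257 = 2533506$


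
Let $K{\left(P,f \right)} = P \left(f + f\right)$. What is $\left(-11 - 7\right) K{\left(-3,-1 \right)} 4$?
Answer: $-432$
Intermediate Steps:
$K{\left(P,f \right)} = 2 P f$ ($K{\left(P,f \right)} = P 2 f = 2 P f$)
$\left(-11 - 7\right) K{\left(-3,-1 \right)} 4 = \left(-11 - 7\right) 2 \left(-3\right) \left(-1\right) 4 = \left(-18\right) 6 \cdot 4 = \left(-108\right) 4 = -432$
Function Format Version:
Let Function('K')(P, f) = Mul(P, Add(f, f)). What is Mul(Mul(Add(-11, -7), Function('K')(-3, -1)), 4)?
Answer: -432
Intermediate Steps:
Function('K')(P, f) = Mul(2, P, f) (Function('K')(P, f) = Mul(P, Mul(2, f)) = Mul(2, P, f))
Mul(Mul(Add(-11, -7), Function('K')(-3, -1)), 4) = Mul(Mul(Add(-11, -7), Mul(2, -3, -1)), 4) = Mul(Mul(-18, 6), 4) = Mul(-108, 4) = -432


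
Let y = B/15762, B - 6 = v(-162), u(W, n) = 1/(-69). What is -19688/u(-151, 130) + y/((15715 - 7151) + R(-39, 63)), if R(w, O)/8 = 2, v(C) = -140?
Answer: 91858490998493/67618980 ≈ 1.3585e+6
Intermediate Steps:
R(w, O) = 16 (R(w, O) = 8*2 = 16)
u(W, n) = -1/69
B = -134 (B = 6 - 140 = -134)
y = -67/7881 (y = -134/15762 = -134*1/15762 = -67/7881 ≈ -0.0085015)
-19688/u(-151, 130) + y/((15715 - 7151) + R(-39, 63)) = -19688/(-1/69) - 67/(7881*((15715 - 7151) + 16)) = -19688*(-69) - 67/(7881*(8564 + 16)) = 1358472 - 67/7881/8580 = 1358472 - 67/7881*1/8580 = 1358472 - 67/67618980 = 91858490998493/67618980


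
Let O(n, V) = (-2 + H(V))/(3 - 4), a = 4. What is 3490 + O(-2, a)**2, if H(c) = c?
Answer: 3494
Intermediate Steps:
O(n, V) = 2 - V (O(n, V) = (-2 + V)/(3 - 4) = (-2 + V)/(-1) = (-2 + V)*(-1) = 2 - V)
3490 + O(-2, a)**2 = 3490 + (2 - 1*4)**2 = 3490 + (2 - 4)**2 = 3490 + (-2)**2 = 3490 + 4 = 3494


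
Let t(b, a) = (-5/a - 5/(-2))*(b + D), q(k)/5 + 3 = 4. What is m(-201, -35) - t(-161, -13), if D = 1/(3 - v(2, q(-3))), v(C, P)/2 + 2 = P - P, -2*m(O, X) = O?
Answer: 102741/182 ≈ 564.51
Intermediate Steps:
q(k) = 5 (q(k) = -15 + 5*4 = -15 + 20 = 5)
m(O, X) = -O/2
v(C, P) = -4 (v(C, P) = -4 + 2*(P - P) = -4 + 2*0 = -4 + 0 = -4)
D = 1/7 (D = 1/(3 - 1*(-4)) = 1/(3 + 4) = 1/7 ≈ 0.14286)
t(b, a) = (1/7 + b)*(5/2 - 5/a) (t(b, a) = (-5/a - 5/(-2))*(b + 1/7) = (-5/a - 5*(-1/2))*(1/7 + b) = (-5/a + 5/2)*(1/7 + b) = (5/2 - 5/a)*(1/7 + b) = (1/7 + b)*(5/2 - 5/a))
m(-201, -35) - t(-161, -13) = -1/2*(-201) - 5*(-2 - 14*(-161) - 13*(1 + 7*(-161)))/(14*(-13)) = 201/2 - 5*(-1)*(-2 + 2254 - 13*(1 - 1127))/(14*13) = 201/2 - 5*(-1)*(-2 + 2254 - 13*(-1126))/(14*13) = 201/2 - 5*(-1)*(-2 + 2254 + 14638)/(14*13) = 201/2 - 5*(-1)*16890/(14*13) = 201/2 - 1*(-42225/91) = 201/2 + 42225/91 = 102741/182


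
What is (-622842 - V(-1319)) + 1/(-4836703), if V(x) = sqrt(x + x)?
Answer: -3012501769927/4836703 - I*sqrt(2638) ≈ -6.2284e+5 - 51.361*I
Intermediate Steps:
V(x) = sqrt(2)*sqrt(x) (V(x) = sqrt(2*x) = sqrt(2)*sqrt(x))
(-622842 - V(-1319)) + 1/(-4836703) = (-622842 - sqrt(2)*sqrt(-1319)) + 1/(-4836703) = (-622842 - sqrt(2)*I*sqrt(1319)) - 1/4836703 = (-622842 - I*sqrt(2638)) - 1/4836703 = -3012501769927/4836703 - I*sqrt(2638)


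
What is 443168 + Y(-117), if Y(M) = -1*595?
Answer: 442573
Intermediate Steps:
Y(M) = -595
443168 + Y(-117) = 443168 - 595 = 442573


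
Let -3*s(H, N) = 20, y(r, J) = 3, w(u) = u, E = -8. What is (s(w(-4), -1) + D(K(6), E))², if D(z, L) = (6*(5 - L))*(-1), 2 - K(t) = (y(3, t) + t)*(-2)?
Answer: 64516/9 ≈ 7168.4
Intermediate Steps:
s(H, N) = -20/3 (s(H, N) = -⅓*20 = -20/3)
K(t) = 8 + 2*t (K(t) = 2 - (3 + t)*(-2) = 2 - (-6 - 2*t) = 2 + (6 + 2*t) = 8 + 2*t)
D(z, L) = -30 + 6*L (D(z, L) = (30 - 6*L)*(-1) = -30 + 6*L)
(s(w(-4), -1) + D(K(6), E))² = (-20/3 + (-30 + 6*(-8)))² = (-20/3 + (-30 - 48))² = (-20/3 - 78)² = (-254/3)² = 64516/9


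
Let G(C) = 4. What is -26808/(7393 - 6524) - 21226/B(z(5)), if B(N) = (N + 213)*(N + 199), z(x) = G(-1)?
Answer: -1199364602/38280319 ≈ -31.331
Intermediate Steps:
z(x) = 4
B(N) = (199 + N)*(213 + N) (B(N) = (213 + N)*(199 + N) = (199 + N)*(213 + N))
-26808/(7393 - 6524) - 21226/B(z(5)) = -26808/(7393 - 6524) - 21226/(42387 + 4² + 412*4) = -26808/869 - 21226/(42387 + 16 + 1648) = -26808*1/869 - 21226/44051 = -26808/869 - 21226*1/44051 = -26808/869 - 21226/44051 = -1199364602/38280319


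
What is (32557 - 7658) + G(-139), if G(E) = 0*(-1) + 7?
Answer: 24906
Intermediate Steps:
G(E) = 7 (G(E) = 0 + 7 = 7)
(32557 - 7658) + G(-139) = (32557 - 7658) + 7 = 24899 + 7 = 24906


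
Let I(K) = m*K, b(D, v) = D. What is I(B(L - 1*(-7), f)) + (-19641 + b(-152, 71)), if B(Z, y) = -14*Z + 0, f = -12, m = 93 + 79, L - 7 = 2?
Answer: -58321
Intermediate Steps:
L = 9 (L = 7 + 2 = 9)
m = 172
B(Z, y) = -14*Z
I(K) = 172*K
I(B(L - 1*(-7), f)) + (-19641 + b(-152, 71)) = 172*(-14*(9 - 1*(-7))) + (-19641 - 152) = 172*(-14*(9 + 7)) - 19793 = 172*(-14*16) - 19793 = 172*(-224) - 19793 = -38528 - 19793 = -58321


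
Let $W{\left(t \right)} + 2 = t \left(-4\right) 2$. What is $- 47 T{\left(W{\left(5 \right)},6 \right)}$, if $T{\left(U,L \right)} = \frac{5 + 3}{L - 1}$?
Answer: $- \frac{376}{5} \approx -75.2$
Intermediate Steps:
$W{\left(t \right)} = -2 - 8 t$ ($W{\left(t \right)} = -2 + t \left(-4\right) 2 = -2 + - 4 t 2 = -2 - 8 t$)
$T{\left(U,L \right)} = \frac{8}{-1 + L}$
$- 47 T{\left(W{\left(5 \right)},6 \right)} = - 47 \frac{8}{-1 + 6} = - 47 \cdot \frac{8}{5} = - 47 \cdot 8 \cdot \frac{1}{5} = \left(-47\right) \frac{8}{5} = - \frac{376}{5}$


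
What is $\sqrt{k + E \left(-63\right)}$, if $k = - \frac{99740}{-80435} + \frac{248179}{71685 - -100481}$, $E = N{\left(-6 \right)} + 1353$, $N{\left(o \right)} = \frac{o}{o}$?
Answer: $\frac{3 i \sqrt{72702267193837973035334}}{2769634442} \approx 292.06 i$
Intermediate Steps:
$N{\left(o \right)} = 1$
$E = 1354$ ($E = 1 + 1353 = 1354$)
$k = \frac{7426822941}{2769634442}$ ($k = \left(-99740\right) \left(- \frac{1}{80435}\right) + \frac{248179}{71685 + 100481} = \frac{19948}{16087} + \frac{248179}{172166} = \frac{7426822941}{2769634442} \approx 2.6815$)
$\sqrt{k + E \left(-63\right)} = \sqrt{\frac{7426822941}{2769634442} + 1354 \left(-63\right)} = \sqrt{\frac{7426822941}{2769634442} - 85302} = \sqrt{- \frac{236247930348543}{2769634442}} = \frac{3 i \sqrt{72702267193837973035334}}{2769634442}$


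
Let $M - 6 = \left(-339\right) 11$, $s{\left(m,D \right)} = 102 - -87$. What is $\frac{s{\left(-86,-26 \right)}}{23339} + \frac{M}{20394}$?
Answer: $- \frac{27678877}{158658522} \approx -0.17446$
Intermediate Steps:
$s{\left(m,D \right)} = 189$ ($s{\left(m,D \right)} = 102 + 87 = 189$)
$M = -3723$ ($M = 6 - 3729 = -3723$)
$\frac{s{\left(-86,-26 \right)}}{23339} + \frac{M}{20394} = \frac{189}{23339} - \frac{3723}{20394} = 189 \cdot \frac{1}{23339} - \frac{1241}{6798} = \frac{189}{23339} - \frac{1241}{6798} = - \frac{27678877}{158658522}$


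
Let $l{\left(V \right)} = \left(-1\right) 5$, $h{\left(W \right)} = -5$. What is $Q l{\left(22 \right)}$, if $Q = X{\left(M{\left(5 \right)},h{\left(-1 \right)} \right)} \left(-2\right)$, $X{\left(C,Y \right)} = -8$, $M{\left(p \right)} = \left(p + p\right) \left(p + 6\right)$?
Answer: $-80$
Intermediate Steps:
$l{\left(V \right)} = -5$
$M{\left(p \right)} = 2 p \left(6 + p\right)$
$Q = 16$ ($Q = \left(-8\right) \left(-2\right) = 16$)
$Q l{\left(22 \right)} = 16 \left(-5\right) = -80$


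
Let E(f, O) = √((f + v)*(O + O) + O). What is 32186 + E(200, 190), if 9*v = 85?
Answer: 32186 + √718010/3 ≈ 32468.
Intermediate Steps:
v = 85/9 (v = (⅑)*85 = 85/9 ≈ 9.4444)
E(f, O) = √(O + 2*O*(85/9 + f)) (E(f, O) = √((f + 85/9)*(O + O) + O) = √((85/9 + f)*(2*O) + O) = √(2*O*(85/9 + f) + O) = √(O + 2*O*(85/9 + f)))
32186 + E(200, 190) = 32186 + √(190*(179 + 18*200))/3 = 32186 + √(190*(179 + 3600))/3 = 32186 + √(190*3779)/3 = 32186 + √718010/3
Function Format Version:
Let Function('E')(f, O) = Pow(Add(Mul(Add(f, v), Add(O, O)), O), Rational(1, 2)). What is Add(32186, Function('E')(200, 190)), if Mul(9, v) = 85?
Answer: Add(32186, Mul(Rational(1, 3), Pow(718010, Rational(1, 2)))) ≈ 32468.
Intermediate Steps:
v = Rational(85, 9) (v = Mul(Rational(1, 9), 85) = Rational(85, 9) ≈ 9.4444)
Function('E')(f, O) = Pow(Add(O, Mul(2, O, Add(Rational(85, 9), f))), Rational(1, 2)) (Function('E')(f, O) = Pow(Add(Mul(Add(f, Rational(85, 9)), Add(O, O)), O), Rational(1, 2)) = Pow(Add(Mul(Add(Rational(85, 9), f), Mul(2, O)), O), Rational(1, 2)) = Pow(Add(Mul(2, O, Add(Rational(85, 9), f)), O), Rational(1, 2)) = Pow(Add(O, Mul(2, O, Add(Rational(85, 9), f))), Rational(1, 2)))
Add(32186, Function('E')(200, 190)) = Add(32186, Mul(Rational(1, 3), Pow(Mul(190, Add(179, Mul(18, 200))), Rational(1, 2)))) = Add(32186, Mul(Rational(1, 3), Pow(Mul(190, Add(179, 3600)), Rational(1, 2)))) = Add(32186, Mul(Rational(1, 3), Pow(Mul(190, 3779), Rational(1, 2)))) = Add(32186, Mul(Rational(1, 3), Pow(718010, Rational(1, 2))))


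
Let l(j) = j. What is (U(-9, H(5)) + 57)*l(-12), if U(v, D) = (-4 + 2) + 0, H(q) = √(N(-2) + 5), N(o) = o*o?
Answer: -660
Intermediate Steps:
N(o) = o²
H(q) = 3 (H(q) = √((-2)² + 5) = √(4 + 5) = √9 = 3)
U(v, D) = -2 (U(v, D) = -2 + 0 = -2)
(U(-9, H(5)) + 57)*l(-12) = (-2 + 57)*(-12) = 55*(-12) = -660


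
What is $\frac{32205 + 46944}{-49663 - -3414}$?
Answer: $- \frac{11307}{6607} \approx -1.7114$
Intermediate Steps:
$\frac{32205 + 46944}{-49663 - -3414} = \frac{79149}{-49663 + 3414} = \frac{79149}{-46249} = 79149 \left(- \frac{1}{46249}\right) = - \frac{11307}{6607}$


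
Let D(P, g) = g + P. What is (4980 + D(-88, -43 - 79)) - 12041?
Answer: -7271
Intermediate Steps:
D(P, g) = P + g
(4980 + D(-88, -43 - 79)) - 12041 = (4980 + (-88 + (-43 - 79))) - 12041 = (4980 + (-88 - 122)) - 12041 = (4980 - 210) - 12041 = 4770 - 12041 = -7271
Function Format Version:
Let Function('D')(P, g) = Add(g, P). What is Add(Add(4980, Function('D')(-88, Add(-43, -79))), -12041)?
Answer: -7271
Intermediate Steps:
Function('D')(P, g) = Add(P, g)
Add(Add(4980, Function('D')(-88, Add(-43, -79))), -12041) = Add(Add(4980, Add(-88, Add(-43, -79))), -12041) = Add(Add(4980, Add(-88, -122)), -12041) = Add(Add(4980, -210), -12041) = Add(4770, -12041) = -7271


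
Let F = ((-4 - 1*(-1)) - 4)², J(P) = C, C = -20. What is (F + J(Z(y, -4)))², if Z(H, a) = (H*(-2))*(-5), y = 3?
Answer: 841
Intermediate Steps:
Z(H, a) = 10*H (Z(H, a) = -2*H*(-5) = 10*H)
J(P) = -20
F = 49 (F = ((-4 + 1) - 4)² = (-3 - 4)² = (-7)² = 49)
(F + J(Z(y, -4)))² = (49 - 20)² = 29² = 841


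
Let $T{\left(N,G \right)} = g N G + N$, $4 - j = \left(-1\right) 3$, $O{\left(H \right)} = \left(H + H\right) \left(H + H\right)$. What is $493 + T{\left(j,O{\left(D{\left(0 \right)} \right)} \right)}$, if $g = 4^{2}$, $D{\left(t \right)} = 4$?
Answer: $7668$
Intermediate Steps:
$O{\left(H \right)} = 4 H^{2}$ ($O{\left(H \right)} = 2 H 2 H = 4 H^{2}$)
$j = 7$ ($j = 4 - \left(-1\right) 3 = 4 - -3 = 4 + 3 = 7$)
$g = 16$
$T{\left(N,G \right)} = N + 16 G N$ ($T{\left(N,G \right)} = 16 N G + N = 16 G N + N = N + 16 G N$)
$493 + T{\left(j,O{\left(D{\left(0 \right)} \right)} \right)} = 493 + 7 \left(1 + 16 \cdot 4 \cdot 4^{2}\right) = 493 + 7 \left(1 + 16 \cdot 4 \cdot 16\right) = 493 + 7 \left(1 + 16 \cdot 64\right) = 493 + 7 \left(1 + 1024\right) = 493 + 7 \cdot 1025 = 493 + 7175 = 7668$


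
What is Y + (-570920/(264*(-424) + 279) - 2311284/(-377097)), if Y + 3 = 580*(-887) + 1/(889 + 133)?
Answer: -150597321638816467/292733613354 ≈ -5.1445e+5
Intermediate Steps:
Y = -525781185/1022 (Y = -3 + (580*(-887) + 1/(889 + 133)) = -3 + (-514460 + 1/1022) = -3 - 525778119/1022 = -525781185/1022 ≈ -5.1446e+5)
Y + (-570920/(264*(-424) + 279) - 2311284/(-377097)) = -525781185/1022 + (-570920/(264*(-424) + 279) - 2311284/(-377097)) = -525781185/1022 + (-570920/(-111936 + 279) - 2311284*(-1/377097)) = -525781185/1022 + (-570920/(-111657) + 770428/125699) = -525781185/1022 + (-570920*(-1/111657) + 770428/125699) = -525781185/1022 + (81560/15951 + 770428/125699) = -525781185/1022 + 22541107468/2005024749 = -150597321638816467/292733613354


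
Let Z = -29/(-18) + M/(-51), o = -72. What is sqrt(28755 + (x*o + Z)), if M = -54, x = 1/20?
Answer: sqrt(7478933590)/510 ≈ 169.57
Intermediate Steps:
x = 1/20 ≈ 0.050000
Z = 817/306 (Z = -29/(-18) - 54/(-51) = -29*(-1/18) - 54*(-1/51) = 29/18 + 18/17 = 817/306 ≈ 2.6699)
sqrt(28755 + (x*o + Z)) = sqrt(28755 + ((1/20)*(-72) + 817/306)) = sqrt(28755 + (-18/5 + 817/306)) = sqrt(28755 - 1423/1530) = sqrt(43993727/1530) = sqrt(7478933590)/510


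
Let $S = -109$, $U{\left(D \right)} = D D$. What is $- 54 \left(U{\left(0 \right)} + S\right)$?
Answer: $5886$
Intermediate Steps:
$U{\left(D \right)} = D^{2}$
$- 54 \left(U{\left(0 \right)} + S\right) = - 54 \left(0^{2} - 109\right) = - 54 \left(0 - 109\right) = \left(-54\right) \left(-109\right) = 5886$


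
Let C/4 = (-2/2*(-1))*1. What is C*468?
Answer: 1872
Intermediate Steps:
C = 4 (C = 4*((-2/2*(-1))*1) = 4*((-2*1/2*(-1))*1) = 4*(-1*(-1)*1) = 4*(1*1) = 4*1 = 4)
C*468 = 4*468 = 1872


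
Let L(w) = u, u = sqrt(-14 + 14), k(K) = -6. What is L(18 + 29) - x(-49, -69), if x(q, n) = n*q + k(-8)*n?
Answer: -3795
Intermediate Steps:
u = 0 (u = sqrt(0) = 0)
L(w) = 0
x(q, n) = -6*n + n*q (x(q, n) = n*q - 6*n = -6*n + n*q)
L(18 + 29) - x(-49, -69) = 0 - (-69)*(-6 - 49) = 0 - (-69)*(-55) = 0 - 1*3795 = 0 - 3795 = -3795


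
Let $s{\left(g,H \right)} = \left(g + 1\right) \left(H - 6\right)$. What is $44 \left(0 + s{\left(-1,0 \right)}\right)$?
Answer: $0$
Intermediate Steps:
$s{\left(g,H \right)} = \left(1 + g\right) \left(-6 + H\right)$
$44 \left(0 + s{\left(-1,0 \right)}\right) = 44 \left(0 + \left(-6 + 0 - -6 + 0 \left(-1\right)\right)\right) = 44 \left(0 + \left(-6 + 0 + 6 + 0\right)\right) = 44 \left(0 + 0\right) = 44 \cdot 0 = 0$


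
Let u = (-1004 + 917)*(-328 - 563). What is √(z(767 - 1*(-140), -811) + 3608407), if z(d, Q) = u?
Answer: 2*√921481 ≈ 1919.9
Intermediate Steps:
u = 77517 (u = -87*(-891) = 77517)
z(d, Q) = 77517
√(z(767 - 1*(-140), -811) + 3608407) = √(77517 + 3608407) = √3685924 = 2*√921481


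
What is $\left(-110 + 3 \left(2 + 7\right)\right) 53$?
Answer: $-4399$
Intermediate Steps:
$\left(-110 + 3 \left(2 + 7\right)\right) 53 = \left(-110 + 3 \cdot 9\right) 53 = \left(-110 + 27\right) 53 = \left(-83\right) 53 = -4399$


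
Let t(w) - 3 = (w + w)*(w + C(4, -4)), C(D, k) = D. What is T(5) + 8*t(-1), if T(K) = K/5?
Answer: -23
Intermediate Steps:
t(w) = 3 + 2*w*(4 + w) (t(w) = 3 + (w + w)*(w + 4) = 3 + (2*w)*(4 + w) = 3 + 2*w*(4 + w))
T(K) = K/5 (T(K) = K*(⅕) = K/5)
T(5) + 8*t(-1) = (⅕)*5 + 8*(3 + 2*(-1)² + 8*(-1)) = 1 + 8*(3 + 2*1 - 8) = 1 + 8*(3 + 2 - 8) = 1 + 8*(-3) = 1 - 24 = -23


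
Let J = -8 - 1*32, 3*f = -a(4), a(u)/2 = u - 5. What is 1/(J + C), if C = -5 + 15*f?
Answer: -1/35 ≈ -0.028571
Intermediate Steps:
a(u) = -10 + 2*u (a(u) = 2*(u - 5) = 2*(-5 + u) = -10 + 2*u)
f = ⅔ (f = (-(-10 + 2*4))/3 = (-(-10 + 8))/3 = (-1*(-2))/3 = (⅓)*2 = ⅔ ≈ 0.66667)
J = -40 (J = -8 - 32 = -40)
C = 5 (C = -5 + 15*(⅔) = -5 + 10 = 5)
1/(J + C) = 1/(-40 + 5) = 1/(-35) = -1/35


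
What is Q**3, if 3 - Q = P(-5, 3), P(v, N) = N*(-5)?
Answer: 5832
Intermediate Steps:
P(v, N) = -5*N
Q = 18 (Q = 3 - (-5)*3 = 3 - 1*(-15) = 3 + 15 = 18)
Q**3 = 18**3 = 5832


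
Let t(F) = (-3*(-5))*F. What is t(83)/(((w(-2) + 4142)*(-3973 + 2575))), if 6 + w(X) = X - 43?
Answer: -415/1906406 ≈ -0.00021769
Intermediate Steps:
t(F) = 15*F
w(X) = -49 + X (w(X) = -6 + (X - 43) = -6 + (-43 + X) = -49 + X)
t(83)/(((w(-2) + 4142)*(-3973 + 2575))) = (15*83)/((((-49 - 2) + 4142)*(-3973 + 2575))) = 1245/(((-51 + 4142)*(-1398))) = 1245/((4091*(-1398))) = 1245/(-5719218) = 1245*(-1/5719218) = -415/1906406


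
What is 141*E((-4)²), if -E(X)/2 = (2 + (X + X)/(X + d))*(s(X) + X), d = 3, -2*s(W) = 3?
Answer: -286230/19 ≈ -15065.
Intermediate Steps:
s(W) = -3/2 (s(W) = -½*3 = -3/2)
E(X) = -2*(2 + 2*X/(3 + X))*(-3/2 + X) (E(X) = -2*(2 + (X + X)/(X + 3))*(-3/2 + X) = -2*(2 + (2*X)/(3 + X))*(-3/2 + X) = -2*(2 + 2*X/(3 + X))*(-3/2 + X))
141*E((-4)²) = 141*(2*(9 - 4*((-4)²)²)/(3 + (-4)²)) = 141*(2*(9 - 4*16²)/(3 + 16)) = 141*(2*(9 - 4*256)/19) = 141*(2*(1/19)*(9 - 1024)) = 141*(2*(1/19)*(-1015)) = 141*(-2030/19) = -286230/19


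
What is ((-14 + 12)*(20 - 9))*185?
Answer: -4070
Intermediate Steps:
((-14 + 12)*(20 - 9))*185 = -2*11*185 = -22*185 = -4070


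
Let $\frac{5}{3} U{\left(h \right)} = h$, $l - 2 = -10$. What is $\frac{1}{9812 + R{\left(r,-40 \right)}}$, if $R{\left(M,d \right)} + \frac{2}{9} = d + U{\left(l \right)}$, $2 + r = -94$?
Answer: $\frac{45}{439514} \approx 0.00010239$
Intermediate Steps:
$l = -8$ ($l = 2 - 10 = -8$)
$r = -96$ ($r = -2 - 94 = -96$)
$U{\left(h \right)} = \frac{3 h}{5}$
$R{\left(M,d \right)} = - \frac{226}{45} + d$ ($R{\left(M,d \right)} = - \frac{2}{9} + \left(d + \frac{3}{5} \left(-8\right)\right) = - \frac{2}{9} + \left(d - \frac{24}{5}\right) = - \frac{2}{9} + \left(- \frac{24}{5} + d\right) = - \frac{226}{45} + d$)
$\frac{1}{9812 + R{\left(r,-40 \right)}} = \frac{1}{9812 - \frac{2026}{45}} = \frac{1}{\frac{439514}{45}} = \frac{45}{439514}$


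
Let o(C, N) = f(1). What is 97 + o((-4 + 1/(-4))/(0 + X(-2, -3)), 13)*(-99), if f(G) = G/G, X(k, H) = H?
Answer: -2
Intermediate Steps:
f(G) = 1
o(C, N) = 1
97 + o((-4 + 1/(-4))/(0 + X(-2, -3)), 13)*(-99) = 97 + 1*(-99) = 97 - 99 = -2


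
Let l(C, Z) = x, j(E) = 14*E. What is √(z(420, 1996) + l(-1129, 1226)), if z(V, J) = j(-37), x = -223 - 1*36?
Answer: I*√777 ≈ 27.875*I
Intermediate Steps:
x = -259 (x = -223 - 36 = -259)
z(V, J) = -518 (z(V, J) = 14*(-37) = -518)
l(C, Z) = -259
√(z(420, 1996) + l(-1129, 1226)) = √(-518 - 259) = √(-777) = I*√777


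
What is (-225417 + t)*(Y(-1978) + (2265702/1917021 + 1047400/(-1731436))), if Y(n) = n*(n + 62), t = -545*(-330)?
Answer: -47766603613850807814360/276599931013 ≈ -1.7269e+11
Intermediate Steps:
t = 179850
Y(n) = n*(62 + n)
(-225417 + t)*(Y(-1978) + (2265702/1917021 + 1047400/(-1731436))) = (-225417 + 179850)*(-1978*(62 - 1978) + (2265702/1917021 + 1047400/(-1731436))) = -45567*(-1978*(-1916) + (2265702*(1/1917021) + 1047400*(-1/1731436))) = -45567*(3789848 + (755234/639007 - 261850/432859)) = -45567*(3789848 + 159585851056/276599931013) = -45567*1048271854935607080/276599931013 = -47766603613850807814360/276599931013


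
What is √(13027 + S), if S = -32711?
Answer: 2*I*√4921 ≈ 140.3*I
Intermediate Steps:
√(13027 + S) = √(13027 - 32711) = √(-19684) = 2*I*√4921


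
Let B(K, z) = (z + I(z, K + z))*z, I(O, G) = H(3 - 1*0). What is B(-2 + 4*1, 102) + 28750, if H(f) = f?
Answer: 39460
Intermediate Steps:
I(O, G) = 3 (I(O, G) = 3 - 1*0 = 3 + 0 = 3)
B(K, z) = z*(3 + z) (B(K, z) = (z + 3)*z = (3 + z)*z = z*(3 + z))
B(-2 + 4*1, 102) + 28750 = 102*(3 + 102) + 28750 = 102*105 + 28750 = 10710 + 28750 = 39460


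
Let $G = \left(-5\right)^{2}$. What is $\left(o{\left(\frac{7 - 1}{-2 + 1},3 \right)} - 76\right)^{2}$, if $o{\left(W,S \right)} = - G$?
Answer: $10201$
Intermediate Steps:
$G = 25$
$o{\left(W,S \right)} = -25$ ($o{\left(W,S \right)} = \left(-1\right) 25 = -25$)
$\left(o{\left(\frac{7 - 1}{-2 + 1},3 \right)} - 76\right)^{2} = \left(-25 - 76\right)^{2} = \left(-101\right)^{2} = 10201$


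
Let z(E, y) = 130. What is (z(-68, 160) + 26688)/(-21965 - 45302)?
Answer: -26818/67267 ≈ -0.39868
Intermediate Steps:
(z(-68, 160) + 26688)/(-21965 - 45302) = (130 + 26688)/(-21965 - 45302) = 26818/(-67267) = 26818*(-1/67267) = -26818/67267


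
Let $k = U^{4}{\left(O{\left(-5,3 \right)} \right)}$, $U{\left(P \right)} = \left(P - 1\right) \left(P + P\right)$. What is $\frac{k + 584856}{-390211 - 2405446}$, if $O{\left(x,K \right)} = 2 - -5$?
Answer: $- \frac{50371992}{2795657} \approx -18.018$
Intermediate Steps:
$O{\left(x,K \right)} = 7$ ($O{\left(x,K \right)} = 2 + 5 = 7$)
$U{\left(P \right)} = 2 P \left(-1 + P\right)$ ($U{\left(P \right)} = \left(-1 + P\right) 2 P = 2 P \left(-1 + P\right)$)
$k = 49787136$ ($k = \left(2 \cdot 7 \left(-1 + 7\right)\right)^{4} = \left(2 \cdot 7 \cdot 6\right)^{4} = 84^{4} = 49787136$)
$\frac{k + 584856}{-390211 - 2405446} = \frac{49787136 + 584856}{-390211 - 2405446} = \frac{50371992}{-2795657} = 50371992 \left(- \frac{1}{2795657}\right) = - \frac{50371992}{2795657}$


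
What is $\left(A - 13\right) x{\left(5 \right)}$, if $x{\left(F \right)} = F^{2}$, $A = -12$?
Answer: $-625$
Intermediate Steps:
$\left(A - 13\right) x{\left(5 \right)} = \left(-12 - 13\right) 5^{2} = \left(-25\right) 25 = -625$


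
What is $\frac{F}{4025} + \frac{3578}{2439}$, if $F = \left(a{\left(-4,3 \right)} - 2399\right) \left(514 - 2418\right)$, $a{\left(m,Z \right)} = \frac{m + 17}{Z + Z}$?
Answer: $\frac{1592135758}{1402425} \approx 1135.3$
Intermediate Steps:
$a{\left(m,Z \right)} = \frac{17 + m}{2 Z}$
$F = \frac{13690712}{3}$ ($F = \left(\frac{17 - 4}{2 \cdot 3} - 2399\right) \left(514 - 2418\right) = \left(\frac{1}{2} \cdot \frac{1}{3} \cdot 13 - 2399\right) \left(-1904\right) = \left(\frac{13}{6} - 2399\right) \left(-1904\right) = \left(- \frac{14381}{6}\right) \left(-1904\right) = \frac{13690712}{3} \approx 4.5636 \cdot 10^{6}$)
$\frac{F}{4025} + \frac{3578}{2439} = \frac{13690712}{3 \cdot 4025} + \frac{3578}{2439} = \frac{13690712}{3} \cdot \frac{1}{4025} + 3578 \cdot \frac{1}{2439} = \frac{1955816}{1725} + \frac{3578}{2439} = \frac{1592135758}{1402425}$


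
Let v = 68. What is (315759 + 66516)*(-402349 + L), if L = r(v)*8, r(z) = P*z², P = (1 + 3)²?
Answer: 72449904825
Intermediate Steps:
P = 16 (P = 4² = 16)
r(z) = 16*z²
L = 591872 (L = (16*68²)*8 = (16*4624)*8 = 73984*8 = 591872)
(315759 + 66516)*(-402349 + L) = (315759 + 66516)*(-402349 + 591872) = 382275*189523 = 72449904825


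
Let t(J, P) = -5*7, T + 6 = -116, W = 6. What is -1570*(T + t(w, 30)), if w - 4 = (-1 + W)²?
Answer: 246490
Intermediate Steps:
T = -122 (T = -6 - 116 = -122)
w = 29 (w = 4 + (-1 + 6)² = 4 + 5² = 4 + 25 = 29)
t(J, P) = -35
-1570*(T + t(w, 30)) = -1570*(-122 - 35) = -1570*(-157) = 246490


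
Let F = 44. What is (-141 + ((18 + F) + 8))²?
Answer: 5041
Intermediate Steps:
(-141 + ((18 + F) + 8))² = (-141 + ((18 + 44) + 8))² = (-141 + (62 + 8))² = (-141 + 70)² = (-71)² = 5041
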